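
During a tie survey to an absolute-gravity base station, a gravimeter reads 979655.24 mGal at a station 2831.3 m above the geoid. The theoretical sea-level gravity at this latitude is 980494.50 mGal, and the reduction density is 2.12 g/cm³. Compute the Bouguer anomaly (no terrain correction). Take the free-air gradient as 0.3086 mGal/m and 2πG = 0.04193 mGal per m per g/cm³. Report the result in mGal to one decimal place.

-217.2

Free-air correction = 0.3086 × 2831.3 = 873.74 mGal
Free-air anomaly = 979655.24 − 980494.50 + (873.74) = 34.48 mGal
Bouguer slab correction = 0.04193 × 2.12 × 2831.3 = 251.68 mGal
Simple Bouguer anomaly = 34.48 − (251.68) = -217.20 mGal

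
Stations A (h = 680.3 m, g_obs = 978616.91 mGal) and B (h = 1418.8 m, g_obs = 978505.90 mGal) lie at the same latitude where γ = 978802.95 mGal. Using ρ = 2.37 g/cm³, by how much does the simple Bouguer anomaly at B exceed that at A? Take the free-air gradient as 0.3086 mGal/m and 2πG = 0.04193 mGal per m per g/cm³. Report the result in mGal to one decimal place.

Δg_SB(A) = 978616.91 − 978802.95 + 0.3086×680.3 − 0.04193×2.37×680.3 = -43.70 mGal
Δg_SB(B) = 978505.90 − 978802.95 + 0.3086×1418.8 − 0.04193×2.37×1418.8 = -0.20 mGal
Difference = -0.20 − (-43.70) = 43.50 mGal

43.5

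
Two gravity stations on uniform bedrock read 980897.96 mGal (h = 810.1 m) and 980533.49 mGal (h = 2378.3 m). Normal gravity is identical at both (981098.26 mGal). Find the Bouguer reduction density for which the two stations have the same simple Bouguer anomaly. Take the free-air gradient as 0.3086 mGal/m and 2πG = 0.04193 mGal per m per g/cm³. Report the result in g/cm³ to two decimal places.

1.82

Δg_obs = 980533.49 − 980897.96 = -364.47 mGal over Δh = 2378.3 − 810.1 = 1568.2 m
Equal Bouguer anomalies ⇒ Δg_obs + (0.3086 − 0.04193ρ)·Δh = 0
0.3086 − 0.04193ρ = −Δg_obs/Δh = 0.23241
ρ = (0.3086 − 0.23241) / 0.04193 = 1.82 g/cm³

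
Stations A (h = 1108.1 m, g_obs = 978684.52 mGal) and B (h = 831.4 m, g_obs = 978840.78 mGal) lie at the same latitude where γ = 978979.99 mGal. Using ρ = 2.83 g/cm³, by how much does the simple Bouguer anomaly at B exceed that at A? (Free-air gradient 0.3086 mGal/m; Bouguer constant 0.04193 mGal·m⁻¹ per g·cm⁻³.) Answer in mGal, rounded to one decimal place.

103.7

Δg_SB(A) = 978684.52 − 978979.99 + 0.3086×1108.1 − 0.04193×2.83×1108.1 = -85.00 mGal
Δg_SB(B) = 978840.78 − 978979.99 + 0.3086×831.4 − 0.04193×2.83×831.4 = 18.70 mGal
Difference = 18.70 − (-85.00) = 103.70 mGal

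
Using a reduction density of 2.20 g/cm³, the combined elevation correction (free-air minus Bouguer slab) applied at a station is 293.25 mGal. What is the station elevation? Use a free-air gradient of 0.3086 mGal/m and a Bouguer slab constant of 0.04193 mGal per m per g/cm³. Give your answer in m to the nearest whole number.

Combined gradient = 0.3086 − 0.04193 × 2.20 = 0.2163540 mGal/m
h = 293.25 / 0.2163540 = 1355.42 m

1355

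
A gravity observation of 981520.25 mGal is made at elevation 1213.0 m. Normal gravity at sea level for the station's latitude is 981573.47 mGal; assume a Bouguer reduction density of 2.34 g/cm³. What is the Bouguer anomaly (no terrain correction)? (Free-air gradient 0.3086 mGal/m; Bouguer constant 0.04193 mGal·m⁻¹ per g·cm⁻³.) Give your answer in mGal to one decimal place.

Free-air correction = 0.3086 × 1213.0 = 374.33 mGal
Free-air anomaly = 981520.25 − 981573.47 + (374.33) = 321.11 mGal
Bouguer slab correction = 0.04193 × 2.34 × 1213.0 = 119.01 mGal
Simple Bouguer anomaly = 321.11 − (119.01) = 202.10 mGal

202.1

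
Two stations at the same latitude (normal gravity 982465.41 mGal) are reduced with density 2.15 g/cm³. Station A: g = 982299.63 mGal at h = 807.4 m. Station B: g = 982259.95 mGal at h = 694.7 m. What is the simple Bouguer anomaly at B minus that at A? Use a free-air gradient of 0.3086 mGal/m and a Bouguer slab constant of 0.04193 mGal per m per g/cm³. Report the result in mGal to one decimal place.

Δg_SB(A) = 982299.63 − 982465.41 + 0.3086×807.4 − 0.04193×2.15×807.4 = 10.60 mGal
Δg_SB(B) = 982259.95 − 982465.41 + 0.3086×694.7 − 0.04193×2.15×694.7 = -53.70 mGal
Difference = -53.70 − (10.60) = -64.30 mGal

-64.3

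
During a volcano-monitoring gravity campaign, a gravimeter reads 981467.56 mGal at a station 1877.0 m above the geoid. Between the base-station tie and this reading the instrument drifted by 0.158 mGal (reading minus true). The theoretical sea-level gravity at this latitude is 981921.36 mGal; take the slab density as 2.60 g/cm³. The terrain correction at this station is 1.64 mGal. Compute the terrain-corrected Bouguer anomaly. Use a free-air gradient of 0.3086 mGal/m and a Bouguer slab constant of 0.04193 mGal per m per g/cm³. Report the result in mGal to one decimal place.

-77.7

Drift-corrected reading = 981467.56 − (0.158) = 981467.402 mGal
Free-air correction = 0.3086 × 1877.0 = 579.24 mGal
Free-air anomaly = 981467.402 − 981921.36 + (579.24) = 125.282 mGal
Bouguer slab correction = 0.04193 × 2.60 × 1877.0 = 204.63 mGal
Simple Bouguer anomaly = 125.282 − (204.63) = -79.348 mGal
Complete Bouguer anomaly = -79.348 + 1.64 = -77.708 mGal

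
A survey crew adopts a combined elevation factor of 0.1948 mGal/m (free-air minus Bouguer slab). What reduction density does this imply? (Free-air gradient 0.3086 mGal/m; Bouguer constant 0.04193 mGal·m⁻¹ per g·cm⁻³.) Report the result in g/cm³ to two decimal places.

2.71

0.1948 = 0.3086 − 0.04193 × ρ
ρ = (0.3086 − 0.1948) / 0.04193 = 2.71 g/cm³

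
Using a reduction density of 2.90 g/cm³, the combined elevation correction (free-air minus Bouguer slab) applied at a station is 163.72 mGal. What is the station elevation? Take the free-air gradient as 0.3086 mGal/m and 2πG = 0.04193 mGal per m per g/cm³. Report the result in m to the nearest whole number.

Combined gradient = 0.3086 − 0.04193 × 2.90 = 0.1870030 mGal/m
h = 163.72 / 0.1870030 = 875.49 m

875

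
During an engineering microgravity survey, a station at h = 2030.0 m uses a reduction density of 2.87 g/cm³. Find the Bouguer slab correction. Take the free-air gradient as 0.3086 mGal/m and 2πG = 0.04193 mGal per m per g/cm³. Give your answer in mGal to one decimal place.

Bouguer slab correction = 0.04193 × 2.87 × 2030.0 = 244.3 mGal

244.3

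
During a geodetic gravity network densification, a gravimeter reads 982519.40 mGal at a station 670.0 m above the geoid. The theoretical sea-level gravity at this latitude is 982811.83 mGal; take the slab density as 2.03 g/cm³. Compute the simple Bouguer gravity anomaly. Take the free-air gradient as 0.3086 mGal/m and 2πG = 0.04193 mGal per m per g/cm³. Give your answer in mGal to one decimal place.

Free-air correction = 0.3086 × 670.0 = 206.76 mGal
Free-air anomaly = 982519.40 − 982811.83 + (206.76) = -85.67 mGal
Bouguer slab correction = 0.04193 × 2.03 × 670.0 = 57.03 mGal
Simple Bouguer anomaly = -85.67 − (57.03) = -142.70 mGal

-142.7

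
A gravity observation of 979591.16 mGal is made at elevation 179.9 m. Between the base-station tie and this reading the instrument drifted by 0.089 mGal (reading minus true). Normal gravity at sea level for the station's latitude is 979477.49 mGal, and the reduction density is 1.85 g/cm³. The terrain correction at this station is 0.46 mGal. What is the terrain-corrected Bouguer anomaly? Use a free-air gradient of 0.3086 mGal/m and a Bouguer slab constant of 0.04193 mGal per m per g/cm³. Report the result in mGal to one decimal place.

Drift-corrected reading = 979591.16 − (0.089) = 979591.071 mGal
Free-air correction = 0.3086 × 179.9 = 55.52 mGal
Free-air anomaly = 979591.071 − 979477.49 + (55.52) = 169.101 mGal
Bouguer slab correction = 0.04193 × 1.85 × 179.9 = 13.95 mGal
Simple Bouguer anomaly = 169.101 − (13.95) = 155.151 mGal
Complete Bouguer anomaly = 155.151 + 0.46 = 155.611 mGal

155.6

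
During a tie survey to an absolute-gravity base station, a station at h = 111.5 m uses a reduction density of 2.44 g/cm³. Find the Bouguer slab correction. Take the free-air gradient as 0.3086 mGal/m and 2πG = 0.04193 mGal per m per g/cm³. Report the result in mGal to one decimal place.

11.4

Bouguer slab correction = 0.04193 × 2.44 × 111.5 = 11.4 mGal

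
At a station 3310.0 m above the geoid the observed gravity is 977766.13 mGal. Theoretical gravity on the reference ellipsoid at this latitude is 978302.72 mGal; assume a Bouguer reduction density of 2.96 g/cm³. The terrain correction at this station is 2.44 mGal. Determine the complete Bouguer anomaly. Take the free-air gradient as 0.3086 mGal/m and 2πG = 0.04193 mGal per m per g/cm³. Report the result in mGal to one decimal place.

76.5

Free-air correction = 0.3086 × 3310.0 = 1021.47 mGal
Free-air anomaly = 977766.13 − 978302.72 + (1021.47) = 484.88 mGal
Bouguer slab correction = 0.04193 × 2.96 × 3310.0 = 410.81 mGal
Simple Bouguer anomaly = 484.88 − (410.81) = 74.07 mGal
Complete Bouguer anomaly = 74.07 + 2.44 = 76.51 mGal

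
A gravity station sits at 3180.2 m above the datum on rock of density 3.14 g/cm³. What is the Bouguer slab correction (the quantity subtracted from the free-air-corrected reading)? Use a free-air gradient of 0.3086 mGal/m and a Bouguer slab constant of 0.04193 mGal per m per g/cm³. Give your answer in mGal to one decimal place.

Bouguer slab correction = 0.04193 × 3.14 × 3180.2 = 418.7 mGal

418.7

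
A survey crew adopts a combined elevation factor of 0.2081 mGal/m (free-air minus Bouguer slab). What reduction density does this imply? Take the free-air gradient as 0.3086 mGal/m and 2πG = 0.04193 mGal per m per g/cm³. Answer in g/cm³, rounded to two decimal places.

2.40

0.2081 = 0.3086 − 0.04193 × ρ
ρ = (0.3086 − 0.2081) / 0.04193 = 2.40 g/cm³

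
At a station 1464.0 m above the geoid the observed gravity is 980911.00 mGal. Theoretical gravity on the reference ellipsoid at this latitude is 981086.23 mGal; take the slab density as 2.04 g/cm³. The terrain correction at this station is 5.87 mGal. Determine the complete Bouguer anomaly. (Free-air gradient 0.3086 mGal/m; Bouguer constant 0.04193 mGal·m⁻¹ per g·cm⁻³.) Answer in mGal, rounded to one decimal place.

157.2

Free-air correction = 0.3086 × 1464.0 = 451.79 mGal
Free-air anomaly = 980911.00 − 981086.23 + (451.79) = 276.56 mGal
Bouguer slab correction = 0.04193 × 2.04 × 1464.0 = 125.23 mGal
Simple Bouguer anomaly = 276.56 − (125.23) = 151.33 mGal
Complete Bouguer anomaly = 151.33 + 5.87 = 157.20 mGal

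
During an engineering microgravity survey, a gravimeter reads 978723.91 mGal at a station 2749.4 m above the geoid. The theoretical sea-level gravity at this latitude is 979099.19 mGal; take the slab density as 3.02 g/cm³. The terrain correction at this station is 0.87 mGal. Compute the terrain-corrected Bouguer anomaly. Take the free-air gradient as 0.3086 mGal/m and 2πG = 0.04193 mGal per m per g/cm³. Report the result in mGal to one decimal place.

Free-air correction = 0.3086 × 2749.4 = 848.46 mGal
Free-air anomaly = 978723.91 − 979099.19 + (848.46) = 473.18 mGal
Bouguer slab correction = 0.04193 × 3.02 × 2749.4 = 348.15 mGal
Simple Bouguer anomaly = 473.18 − (348.15) = 125.03 mGal
Complete Bouguer anomaly = 125.03 + 0.87 = 125.90 mGal

125.9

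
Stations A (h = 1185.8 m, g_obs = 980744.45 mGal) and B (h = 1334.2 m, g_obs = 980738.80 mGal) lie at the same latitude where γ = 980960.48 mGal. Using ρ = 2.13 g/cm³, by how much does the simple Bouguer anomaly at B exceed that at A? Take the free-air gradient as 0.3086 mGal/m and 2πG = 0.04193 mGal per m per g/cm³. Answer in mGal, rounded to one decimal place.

26.9

Δg_SB(A) = 980744.45 − 980960.48 + 0.3086×1185.8 − 0.04193×2.13×1185.8 = 44.00 mGal
Δg_SB(B) = 980738.80 − 980960.48 + 0.3086×1334.2 − 0.04193×2.13×1334.2 = 70.90 mGal
Difference = 70.90 − (44.00) = 26.90 mGal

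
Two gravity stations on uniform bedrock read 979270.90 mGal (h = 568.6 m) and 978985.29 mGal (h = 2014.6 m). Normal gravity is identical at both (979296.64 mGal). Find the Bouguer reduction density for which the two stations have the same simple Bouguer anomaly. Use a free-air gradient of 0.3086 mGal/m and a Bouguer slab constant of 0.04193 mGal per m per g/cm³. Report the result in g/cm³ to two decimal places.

2.65

Δg_obs = 978985.29 − 979270.90 = -285.61 mGal over Δh = 2014.6 − 568.6 = 1446.0 m
Equal Bouguer anomalies ⇒ Δg_obs + (0.3086 − 0.04193ρ)·Δh = 0
0.3086 − 0.04193ρ = −Δg_obs/Δh = 0.19752
ρ = (0.3086 − 0.19752) / 0.04193 = 2.65 g/cm³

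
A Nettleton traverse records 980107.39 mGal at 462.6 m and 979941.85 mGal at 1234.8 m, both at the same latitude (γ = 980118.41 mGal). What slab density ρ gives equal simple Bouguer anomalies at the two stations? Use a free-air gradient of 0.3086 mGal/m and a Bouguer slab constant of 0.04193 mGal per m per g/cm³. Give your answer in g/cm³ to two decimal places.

2.25

Δg_obs = 979941.85 − 980107.39 = -165.54 mGal over Δh = 1234.8 − 462.6 = 772.2 m
Equal Bouguer anomalies ⇒ Δg_obs + (0.3086 − 0.04193ρ)·Δh = 0
0.3086 − 0.04193ρ = −Δg_obs/Δh = 0.21437
ρ = (0.3086 − 0.21437) / 0.04193 = 2.25 g/cm³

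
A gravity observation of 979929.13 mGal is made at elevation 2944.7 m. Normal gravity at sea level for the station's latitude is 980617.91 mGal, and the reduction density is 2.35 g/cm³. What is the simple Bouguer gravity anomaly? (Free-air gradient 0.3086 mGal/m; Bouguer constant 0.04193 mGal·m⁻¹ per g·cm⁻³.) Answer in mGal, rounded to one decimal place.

Free-air correction = 0.3086 × 2944.7 = 908.73 mGal
Free-air anomaly = 979929.13 − 980617.91 + (908.73) = 219.95 mGal
Bouguer slab correction = 0.04193 × 2.35 × 2944.7 = 290.16 mGal
Simple Bouguer anomaly = 219.95 − (290.16) = -70.21 mGal

-70.2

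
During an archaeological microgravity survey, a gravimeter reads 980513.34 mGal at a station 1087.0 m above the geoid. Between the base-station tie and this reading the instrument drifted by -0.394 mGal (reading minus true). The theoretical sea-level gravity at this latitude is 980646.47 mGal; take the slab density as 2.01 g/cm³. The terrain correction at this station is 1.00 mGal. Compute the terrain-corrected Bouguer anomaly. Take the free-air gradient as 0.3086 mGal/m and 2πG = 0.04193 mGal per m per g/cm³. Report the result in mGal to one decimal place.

112.1

Drift-corrected reading = 980513.34 − (-0.394) = 980513.734 mGal
Free-air correction = 0.3086 × 1087.0 = 335.45 mGal
Free-air anomaly = 980513.734 − 980646.47 + (335.45) = 202.714 mGal
Bouguer slab correction = 0.04193 × 2.01 × 1087.0 = 91.61 mGal
Simple Bouguer anomaly = 202.714 − (91.61) = 111.104 mGal
Complete Bouguer anomaly = 111.104 + 1.00 = 112.104 mGal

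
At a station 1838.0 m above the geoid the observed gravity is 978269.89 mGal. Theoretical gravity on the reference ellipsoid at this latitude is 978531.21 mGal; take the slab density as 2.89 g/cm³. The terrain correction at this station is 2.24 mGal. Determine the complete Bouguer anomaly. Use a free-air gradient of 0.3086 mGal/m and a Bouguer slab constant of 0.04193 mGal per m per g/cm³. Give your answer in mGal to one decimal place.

85.4

Free-air correction = 0.3086 × 1838.0 = 567.21 mGal
Free-air anomaly = 978269.89 − 978531.21 + (567.21) = 305.89 mGal
Bouguer slab correction = 0.04193 × 2.89 × 1838.0 = 222.72 mGal
Simple Bouguer anomaly = 305.89 − (222.72) = 83.17 mGal
Complete Bouguer anomaly = 83.17 + 2.24 = 85.41 mGal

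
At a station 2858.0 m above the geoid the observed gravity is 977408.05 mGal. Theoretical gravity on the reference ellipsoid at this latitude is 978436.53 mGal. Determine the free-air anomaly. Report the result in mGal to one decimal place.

-146.5

Free-air correction = 0.3086 × 2858.0 = 881.98 mGal
Free-air anomaly = 977408.05 − 978436.53 + (881.98) = -146.50 mGal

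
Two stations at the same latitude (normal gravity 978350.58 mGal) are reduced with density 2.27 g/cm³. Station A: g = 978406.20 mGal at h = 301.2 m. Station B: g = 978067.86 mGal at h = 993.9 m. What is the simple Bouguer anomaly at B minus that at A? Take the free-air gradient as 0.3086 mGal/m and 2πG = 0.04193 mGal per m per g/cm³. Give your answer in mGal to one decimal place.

Δg_SB(A) = 978406.20 − 978350.58 + 0.3086×301.2 − 0.04193×2.27×301.2 = 119.90 mGal
Δg_SB(B) = 978067.86 − 978350.58 + 0.3086×993.9 − 0.04193×2.27×993.9 = -70.60 mGal
Difference = -70.60 − (119.90) = -190.50 mGal

-190.5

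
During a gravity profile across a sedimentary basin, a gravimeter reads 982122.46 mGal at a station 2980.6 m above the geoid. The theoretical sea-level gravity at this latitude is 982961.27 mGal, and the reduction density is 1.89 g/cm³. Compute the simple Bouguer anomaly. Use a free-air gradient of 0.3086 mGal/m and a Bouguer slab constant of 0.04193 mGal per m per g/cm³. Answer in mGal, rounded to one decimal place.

Free-air correction = 0.3086 × 2980.6 = 919.81 mGal
Free-air anomaly = 982122.46 − 982961.27 + (919.81) = 81.00 mGal
Bouguer slab correction = 0.04193 × 1.89 × 2980.6 = 236.21 mGal
Simple Bouguer anomaly = 81.00 − (236.21) = -155.21 mGal

-155.2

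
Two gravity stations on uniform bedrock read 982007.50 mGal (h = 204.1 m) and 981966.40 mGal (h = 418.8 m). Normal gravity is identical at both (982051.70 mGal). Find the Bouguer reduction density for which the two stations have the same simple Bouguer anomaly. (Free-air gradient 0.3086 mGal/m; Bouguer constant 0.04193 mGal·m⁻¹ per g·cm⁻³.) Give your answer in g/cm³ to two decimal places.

Δg_obs = 981966.40 − 982007.50 = -41.10 mGal over Δh = 418.8 − 204.1 = 214.7 m
Equal Bouguer anomalies ⇒ Δg_obs + (0.3086 − 0.04193ρ)·Δh = 0
0.3086 − 0.04193ρ = −Δg_obs/Δh = 0.19143
ρ = (0.3086 − 0.19143) / 0.04193 = 2.79 g/cm³

2.79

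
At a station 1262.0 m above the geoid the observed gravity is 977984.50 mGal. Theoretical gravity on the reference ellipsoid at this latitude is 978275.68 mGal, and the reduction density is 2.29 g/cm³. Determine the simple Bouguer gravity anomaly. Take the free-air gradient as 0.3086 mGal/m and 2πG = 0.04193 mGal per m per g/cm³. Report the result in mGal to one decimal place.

-22.9

Free-air correction = 0.3086 × 1262.0 = 389.45 mGal
Free-air anomaly = 977984.50 − 978275.68 + (389.45) = 98.27 mGal
Bouguer slab correction = 0.04193 × 2.29 × 1262.0 = 121.18 mGal
Simple Bouguer anomaly = 98.27 − (121.18) = -22.91 mGal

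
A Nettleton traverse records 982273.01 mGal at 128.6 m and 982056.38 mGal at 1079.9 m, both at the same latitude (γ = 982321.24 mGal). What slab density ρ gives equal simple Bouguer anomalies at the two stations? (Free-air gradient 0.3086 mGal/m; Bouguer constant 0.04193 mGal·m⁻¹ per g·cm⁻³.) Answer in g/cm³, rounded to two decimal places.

Δg_obs = 982056.38 − 982273.01 = -216.63 mGal over Δh = 1079.9 − 128.6 = 951.3 m
Equal Bouguer anomalies ⇒ Δg_obs + (0.3086 − 0.04193ρ)·Δh = 0
0.3086 − 0.04193ρ = −Δg_obs/Δh = 0.22772
ρ = (0.3086 − 0.22772) / 0.04193 = 1.93 g/cm³

1.93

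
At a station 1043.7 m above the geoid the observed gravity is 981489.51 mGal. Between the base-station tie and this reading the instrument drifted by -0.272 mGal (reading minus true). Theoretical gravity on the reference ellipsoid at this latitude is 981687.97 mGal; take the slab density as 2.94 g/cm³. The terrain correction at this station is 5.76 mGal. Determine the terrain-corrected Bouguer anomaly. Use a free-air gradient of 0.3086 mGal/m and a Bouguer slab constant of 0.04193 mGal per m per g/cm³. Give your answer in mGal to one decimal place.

Drift-corrected reading = 981489.51 − (-0.272) = 981489.782 mGal
Free-air correction = 0.3086 × 1043.7 = 322.09 mGal
Free-air anomaly = 981489.782 − 981687.97 + (322.09) = 123.902 mGal
Bouguer slab correction = 0.04193 × 2.94 × 1043.7 = 128.66 mGal
Simple Bouguer anomaly = 123.902 − (128.66) = -4.758 mGal
Complete Bouguer anomaly = -4.758 + 5.76 = 1.002 mGal

1.0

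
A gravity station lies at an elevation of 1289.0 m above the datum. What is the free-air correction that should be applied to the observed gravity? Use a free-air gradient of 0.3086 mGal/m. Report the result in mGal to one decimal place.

397.8

Free-air correction = 0.3086 × 1289.0 = 397.8 mGal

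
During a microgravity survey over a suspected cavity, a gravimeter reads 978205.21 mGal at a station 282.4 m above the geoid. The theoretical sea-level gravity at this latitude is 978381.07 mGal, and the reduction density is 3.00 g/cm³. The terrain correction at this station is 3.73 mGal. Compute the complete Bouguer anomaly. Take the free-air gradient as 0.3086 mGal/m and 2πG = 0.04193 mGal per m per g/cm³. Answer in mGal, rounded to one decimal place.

Free-air correction = 0.3086 × 282.4 = 87.15 mGal
Free-air anomaly = 978205.21 − 978381.07 + (87.15) = -88.71 mGal
Bouguer slab correction = 0.04193 × 3.00 × 282.4 = 35.52 mGal
Simple Bouguer anomaly = -88.71 − (35.52) = -124.23 mGal
Complete Bouguer anomaly = -124.23 + 3.73 = -120.50 mGal

-120.5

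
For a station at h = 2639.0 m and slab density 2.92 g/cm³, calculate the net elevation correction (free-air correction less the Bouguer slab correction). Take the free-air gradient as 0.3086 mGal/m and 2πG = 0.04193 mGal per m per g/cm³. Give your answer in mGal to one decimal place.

491.3

Combined gradient = 0.3086 − 0.04193 × 2.92 = 0.1861644 mGal/m
Combined elevation correction = 0.1861644 × 2639.0 = 491.3 mGal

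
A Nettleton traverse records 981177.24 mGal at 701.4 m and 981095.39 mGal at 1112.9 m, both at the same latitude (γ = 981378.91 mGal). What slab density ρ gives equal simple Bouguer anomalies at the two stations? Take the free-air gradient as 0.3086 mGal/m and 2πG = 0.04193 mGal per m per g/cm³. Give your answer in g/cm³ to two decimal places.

2.62

Δg_obs = 981095.39 − 981177.24 = -81.85 mGal over Δh = 1112.9 − 701.4 = 411.5 m
Equal Bouguer anomalies ⇒ Δg_obs + (0.3086 − 0.04193ρ)·Δh = 0
0.3086 − 0.04193ρ = −Δg_obs/Δh = 0.19891
ρ = (0.3086 − 0.19891) / 0.04193 = 2.62 g/cm³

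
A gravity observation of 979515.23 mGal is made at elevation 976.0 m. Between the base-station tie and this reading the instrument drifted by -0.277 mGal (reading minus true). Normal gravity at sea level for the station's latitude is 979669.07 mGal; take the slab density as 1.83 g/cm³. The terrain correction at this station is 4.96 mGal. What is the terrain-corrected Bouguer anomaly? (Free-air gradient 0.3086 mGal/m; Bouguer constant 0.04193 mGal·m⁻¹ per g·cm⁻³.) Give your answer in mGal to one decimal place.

77.7

Drift-corrected reading = 979515.23 − (-0.277) = 979515.507 mGal
Free-air correction = 0.3086 × 976.0 = 301.19 mGal
Free-air anomaly = 979515.507 − 979669.07 + (301.19) = 147.627 mGal
Bouguer slab correction = 0.04193 × 1.83 × 976.0 = 74.89 mGal
Simple Bouguer anomaly = 147.627 − (74.89) = 72.737 mGal
Complete Bouguer anomaly = 72.737 + 4.96 = 77.697 mGal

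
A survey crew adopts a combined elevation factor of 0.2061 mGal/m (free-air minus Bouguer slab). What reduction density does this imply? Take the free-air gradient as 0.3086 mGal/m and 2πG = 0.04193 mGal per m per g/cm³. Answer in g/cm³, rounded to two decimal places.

2.44

0.2061 = 0.3086 − 0.04193 × ρ
ρ = (0.3086 − 0.2061) / 0.04193 = 2.44 g/cm³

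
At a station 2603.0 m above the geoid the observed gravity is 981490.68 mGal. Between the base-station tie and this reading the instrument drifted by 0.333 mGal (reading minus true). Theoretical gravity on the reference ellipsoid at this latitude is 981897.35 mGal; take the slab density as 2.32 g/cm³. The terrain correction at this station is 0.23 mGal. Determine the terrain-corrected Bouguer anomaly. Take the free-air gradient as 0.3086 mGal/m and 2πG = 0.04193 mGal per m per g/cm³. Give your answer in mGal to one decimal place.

143.3

Drift-corrected reading = 981490.68 − (0.333) = 981490.347 mGal
Free-air correction = 0.3086 × 2603.0 = 803.29 mGal
Free-air anomaly = 981490.347 − 981897.35 + (803.29) = 396.287 mGal
Bouguer slab correction = 0.04193 × 2.32 × 2603.0 = 253.21 mGal
Simple Bouguer anomaly = 396.287 − (253.21) = 143.077 mGal
Complete Bouguer anomaly = 143.077 + 0.23 = 143.307 mGal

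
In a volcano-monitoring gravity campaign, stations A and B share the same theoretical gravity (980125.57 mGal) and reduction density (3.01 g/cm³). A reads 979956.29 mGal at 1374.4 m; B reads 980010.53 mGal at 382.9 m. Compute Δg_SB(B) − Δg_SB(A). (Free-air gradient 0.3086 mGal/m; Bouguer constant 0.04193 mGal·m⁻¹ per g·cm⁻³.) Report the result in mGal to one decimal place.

Δg_SB(A) = 979956.29 − 980125.57 + 0.3086×1374.4 − 0.04193×3.01×1374.4 = 81.40 mGal
Δg_SB(B) = 980010.53 − 980125.57 + 0.3086×382.9 − 0.04193×3.01×382.9 = -45.20 mGal
Difference = -45.20 − (81.40) = -126.60 mGal

-126.6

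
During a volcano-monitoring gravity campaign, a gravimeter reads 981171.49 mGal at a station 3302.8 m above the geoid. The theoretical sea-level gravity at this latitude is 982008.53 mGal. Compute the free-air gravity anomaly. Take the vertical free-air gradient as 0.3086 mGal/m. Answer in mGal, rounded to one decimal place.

Free-air correction = 0.3086 × 3302.8 = 1019.24 mGal
Free-air anomaly = 981171.49 − 982008.53 + (1019.24) = 182.20 mGal

182.2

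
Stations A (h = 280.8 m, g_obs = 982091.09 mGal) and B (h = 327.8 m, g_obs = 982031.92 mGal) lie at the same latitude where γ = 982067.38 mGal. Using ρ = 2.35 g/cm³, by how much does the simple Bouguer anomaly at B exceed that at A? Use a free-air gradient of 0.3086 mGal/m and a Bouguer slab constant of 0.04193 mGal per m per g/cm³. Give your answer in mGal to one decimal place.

-49.3

Δg_SB(A) = 982091.09 − 982067.38 + 0.3086×280.8 − 0.04193×2.35×280.8 = 82.70 mGal
Δg_SB(B) = 982031.92 − 982067.38 + 0.3086×327.8 − 0.04193×2.35×327.8 = 33.40 mGal
Difference = 33.40 − (82.70) = -49.30 mGal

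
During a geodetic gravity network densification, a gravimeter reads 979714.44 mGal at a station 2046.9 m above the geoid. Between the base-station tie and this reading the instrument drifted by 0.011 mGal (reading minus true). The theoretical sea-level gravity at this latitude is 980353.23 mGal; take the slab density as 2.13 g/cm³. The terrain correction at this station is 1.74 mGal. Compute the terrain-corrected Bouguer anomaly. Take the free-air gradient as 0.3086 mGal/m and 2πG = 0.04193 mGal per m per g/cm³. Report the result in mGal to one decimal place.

-188.2

Drift-corrected reading = 979714.44 − (0.011) = 979714.429 mGal
Free-air correction = 0.3086 × 2046.9 = 631.67 mGal
Free-air anomaly = 979714.429 − 980353.23 + (631.67) = -7.131 mGal
Bouguer slab correction = 0.04193 × 2.13 × 2046.9 = 182.81 mGal
Simple Bouguer anomaly = -7.131 − (182.81) = -189.941 mGal
Complete Bouguer anomaly = -189.941 + 1.74 = -188.201 mGal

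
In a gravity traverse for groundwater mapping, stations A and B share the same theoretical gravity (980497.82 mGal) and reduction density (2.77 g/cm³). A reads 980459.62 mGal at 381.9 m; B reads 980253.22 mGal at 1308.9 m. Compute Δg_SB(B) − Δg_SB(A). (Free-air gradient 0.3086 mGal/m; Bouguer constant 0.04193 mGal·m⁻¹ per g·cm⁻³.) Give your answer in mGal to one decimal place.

-28.0

Δg_SB(A) = 980459.62 − 980497.82 + 0.3086×381.9 − 0.04193×2.77×381.9 = 35.30 mGal
Δg_SB(B) = 980253.22 − 980497.82 + 0.3086×1308.9 − 0.04193×2.77×1308.9 = 7.30 mGal
Difference = 7.30 − (35.30) = -28.00 mGal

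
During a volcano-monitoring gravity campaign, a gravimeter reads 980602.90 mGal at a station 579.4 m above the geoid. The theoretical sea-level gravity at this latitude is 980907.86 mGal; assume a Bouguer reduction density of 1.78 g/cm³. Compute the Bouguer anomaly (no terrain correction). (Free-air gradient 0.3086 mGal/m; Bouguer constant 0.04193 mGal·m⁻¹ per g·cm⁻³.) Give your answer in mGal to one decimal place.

-169.4

Free-air correction = 0.3086 × 579.4 = 178.80 mGal
Free-air anomaly = 980602.90 − 980907.86 + (178.80) = -126.16 mGal
Bouguer slab correction = 0.04193 × 1.78 × 579.4 = 43.24 mGal
Simple Bouguer anomaly = -126.16 − (43.24) = -169.40 mGal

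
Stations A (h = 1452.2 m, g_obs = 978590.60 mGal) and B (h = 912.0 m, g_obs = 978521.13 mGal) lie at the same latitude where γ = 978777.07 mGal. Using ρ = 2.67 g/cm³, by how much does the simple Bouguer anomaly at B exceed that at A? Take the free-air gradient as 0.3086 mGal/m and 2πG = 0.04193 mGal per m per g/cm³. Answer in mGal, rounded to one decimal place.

Δg_SB(A) = 978590.60 − 978777.07 + 0.3086×1452.2 − 0.04193×2.67×1452.2 = 99.10 mGal
Δg_SB(B) = 978521.13 − 978777.07 + 0.3086×912.0 − 0.04193×2.67×912.0 = -76.60 mGal
Difference = -76.60 − (99.10) = -175.70 mGal

-175.7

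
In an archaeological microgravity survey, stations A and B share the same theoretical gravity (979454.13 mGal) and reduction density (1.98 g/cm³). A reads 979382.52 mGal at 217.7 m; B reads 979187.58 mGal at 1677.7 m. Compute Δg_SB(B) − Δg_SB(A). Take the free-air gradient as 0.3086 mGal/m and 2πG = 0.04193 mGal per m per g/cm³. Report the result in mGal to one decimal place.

Δg_SB(A) = 979382.52 − 979454.13 + 0.3086×217.7 − 0.04193×1.98×217.7 = -22.50 mGal
Δg_SB(B) = 979187.58 − 979454.13 + 0.3086×1677.7 − 0.04193×1.98×1677.7 = 111.90 mGal
Difference = 111.90 − (-22.50) = 134.40 mGal

134.4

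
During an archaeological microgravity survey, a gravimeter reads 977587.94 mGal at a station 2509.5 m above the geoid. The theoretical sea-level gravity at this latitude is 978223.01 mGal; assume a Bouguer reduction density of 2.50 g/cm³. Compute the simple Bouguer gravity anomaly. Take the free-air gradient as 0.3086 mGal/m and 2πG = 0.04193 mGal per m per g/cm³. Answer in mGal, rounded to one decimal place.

Free-air correction = 0.3086 × 2509.5 = 774.43 mGal
Free-air anomaly = 977587.94 − 978223.01 + (774.43) = 139.36 mGal
Bouguer slab correction = 0.04193 × 2.50 × 2509.5 = 263.06 mGal
Simple Bouguer anomaly = 139.36 − (263.06) = -123.70 mGal

-123.7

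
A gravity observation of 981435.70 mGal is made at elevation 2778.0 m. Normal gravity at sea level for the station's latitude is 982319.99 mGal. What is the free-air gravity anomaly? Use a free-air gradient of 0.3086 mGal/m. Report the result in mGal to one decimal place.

-27.0

Free-air correction = 0.3086 × 2778.0 = 857.29 mGal
Free-air anomaly = 981435.70 − 982319.99 + (857.29) = -27.00 mGal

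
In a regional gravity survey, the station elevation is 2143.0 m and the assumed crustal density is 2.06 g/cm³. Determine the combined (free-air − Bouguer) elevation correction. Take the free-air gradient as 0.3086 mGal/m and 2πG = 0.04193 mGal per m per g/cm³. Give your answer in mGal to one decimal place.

Combined gradient = 0.3086 − 0.04193 × 2.06 = 0.2222242 mGal/m
Combined elevation correction = 0.2222242 × 2143.0 = 476.2 mGal

476.2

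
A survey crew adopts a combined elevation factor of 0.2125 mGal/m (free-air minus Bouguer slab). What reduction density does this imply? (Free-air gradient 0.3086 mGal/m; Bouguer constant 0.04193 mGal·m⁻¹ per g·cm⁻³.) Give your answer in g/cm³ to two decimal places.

2.29

0.2125 = 0.3086 − 0.04193 × ρ
ρ = (0.3086 − 0.2125) / 0.04193 = 2.29 g/cm³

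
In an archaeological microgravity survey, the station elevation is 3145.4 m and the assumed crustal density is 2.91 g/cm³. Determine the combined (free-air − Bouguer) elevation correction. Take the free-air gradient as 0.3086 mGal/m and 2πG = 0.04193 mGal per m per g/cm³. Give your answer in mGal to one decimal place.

586.9

Combined gradient = 0.3086 − 0.04193 × 2.91 = 0.1865837 mGal/m
Combined elevation correction = 0.1865837 × 3145.4 = 586.9 mGal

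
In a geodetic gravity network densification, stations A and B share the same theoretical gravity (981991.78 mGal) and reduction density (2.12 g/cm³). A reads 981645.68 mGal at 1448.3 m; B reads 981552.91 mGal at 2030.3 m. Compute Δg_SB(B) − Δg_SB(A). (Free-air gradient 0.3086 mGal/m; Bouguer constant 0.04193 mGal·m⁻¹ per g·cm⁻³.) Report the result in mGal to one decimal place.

Δg_SB(A) = 981645.68 − 981991.78 + 0.3086×1448.3 − 0.04193×2.12×1448.3 = -27.90 mGal
Δg_SB(B) = 981552.91 − 981991.78 + 0.3086×2030.3 − 0.04193×2.12×2030.3 = 7.20 mGal
Difference = 7.20 − (-27.90) = 35.10 mGal

35.1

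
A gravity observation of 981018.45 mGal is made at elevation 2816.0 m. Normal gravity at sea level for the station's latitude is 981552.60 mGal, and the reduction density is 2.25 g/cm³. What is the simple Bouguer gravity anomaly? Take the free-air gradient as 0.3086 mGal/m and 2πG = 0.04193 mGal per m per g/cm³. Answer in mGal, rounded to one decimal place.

69.2

Free-air correction = 0.3086 × 2816.0 = 869.02 mGal
Free-air anomaly = 981018.45 − 981552.60 + (869.02) = 334.87 mGal
Bouguer slab correction = 0.04193 × 2.25 × 2816.0 = 265.67 mGal
Simple Bouguer anomaly = 334.87 − (265.67) = 69.20 mGal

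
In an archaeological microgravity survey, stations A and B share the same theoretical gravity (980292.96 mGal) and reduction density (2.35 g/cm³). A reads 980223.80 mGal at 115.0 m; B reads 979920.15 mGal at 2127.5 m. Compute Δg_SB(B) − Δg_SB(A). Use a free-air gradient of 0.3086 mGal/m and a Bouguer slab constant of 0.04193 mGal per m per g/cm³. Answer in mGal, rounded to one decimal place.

Δg_SB(A) = 980223.80 − 980292.96 + 0.3086×115.0 − 0.04193×2.35×115.0 = -45.00 mGal
Δg_SB(B) = 979920.15 − 980292.96 + 0.3086×2127.5 − 0.04193×2.35×2127.5 = 74.10 mGal
Difference = 74.10 − (-45.00) = 119.10 mGal

119.1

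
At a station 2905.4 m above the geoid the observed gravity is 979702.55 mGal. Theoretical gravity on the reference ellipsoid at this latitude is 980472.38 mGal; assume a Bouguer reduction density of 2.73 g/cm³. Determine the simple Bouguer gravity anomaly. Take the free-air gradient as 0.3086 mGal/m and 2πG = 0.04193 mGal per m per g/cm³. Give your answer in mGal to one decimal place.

-205.8

Free-air correction = 0.3086 × 2905.4 = 896.61 mGal
Free-air anomaly = 979702.55 − 980472.38 + (896.61) = 126.78 mGal
Bouguer slab correction = 0.04193 × 2.73 × 2905.4 = 332.58 mGal
Simple Bouguer anomaly = 126.78 − (332.58) = -205.80 mGal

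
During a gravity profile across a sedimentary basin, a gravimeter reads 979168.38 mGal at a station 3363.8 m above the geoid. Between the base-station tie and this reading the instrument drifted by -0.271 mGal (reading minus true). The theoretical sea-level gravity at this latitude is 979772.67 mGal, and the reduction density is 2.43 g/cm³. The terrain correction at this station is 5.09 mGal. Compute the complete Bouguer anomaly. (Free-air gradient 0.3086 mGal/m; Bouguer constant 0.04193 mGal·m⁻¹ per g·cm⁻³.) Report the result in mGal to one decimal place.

Drift-corrected reading = 979168.38 − (-0.271) = 979168.651 mGal
Free-air correction = 0.3086 × 3363.8 = 1038.07 mGal
Free-air anomaly = 979168.651 − 979772.67 + (1038.07) = 434.051 mGal
Bouguer slab correction = 0.04193 × 2.43 × 3363.8 = 342.74 mGal
Simple Bouguer anomaly = 434.051 − (342.74) = 91.311 mGal
Complete Bouguer anomaly = 91.311 + 5.09 = 96.401 mGal

96.4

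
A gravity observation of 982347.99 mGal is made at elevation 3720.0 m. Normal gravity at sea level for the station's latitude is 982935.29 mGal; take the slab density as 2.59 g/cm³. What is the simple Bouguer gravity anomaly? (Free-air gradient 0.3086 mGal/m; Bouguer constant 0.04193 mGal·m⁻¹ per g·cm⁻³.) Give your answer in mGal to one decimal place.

156.7

Free-air correction = 0.3086 × 3720.0 = 1147.99 mGal
Free-air anomaly = 982347.99 − 982935.29 + (1147.99) = 560.69 mGal
Bouguer slab correction = 0.04193 × 2.59 × 3720.0 = 403.99 mGal
Simple Bouguer anomaly = 560.69 − (403.99) = 156.70 mGal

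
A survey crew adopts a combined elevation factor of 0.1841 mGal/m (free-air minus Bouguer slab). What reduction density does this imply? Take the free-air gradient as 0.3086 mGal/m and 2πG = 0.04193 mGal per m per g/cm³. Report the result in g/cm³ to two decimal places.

0.1841 = 0.3086 − 0.04193 × ρ
ρ = (0.3086 − 0.1841) / 0.04193 = 2.97 g/cm³

2.97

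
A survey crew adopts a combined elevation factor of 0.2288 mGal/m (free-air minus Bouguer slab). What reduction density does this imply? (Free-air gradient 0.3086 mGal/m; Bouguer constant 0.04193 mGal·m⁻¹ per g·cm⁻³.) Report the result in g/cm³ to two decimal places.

0.2288 = 0.3086 − 0.04193 × ρ
ρ = (0.3086 − 0.2288) / 0.04193 = 1.90 g/cm³

1.90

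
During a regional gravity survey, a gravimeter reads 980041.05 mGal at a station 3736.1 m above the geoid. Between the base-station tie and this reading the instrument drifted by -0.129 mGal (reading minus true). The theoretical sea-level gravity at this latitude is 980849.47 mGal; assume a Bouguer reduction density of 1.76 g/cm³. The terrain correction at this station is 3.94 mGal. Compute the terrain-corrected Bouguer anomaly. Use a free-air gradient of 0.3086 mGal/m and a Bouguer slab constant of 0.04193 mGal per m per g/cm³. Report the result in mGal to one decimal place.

72.9

Drift-corrected reading = 980041.05 − (-0.129) = 980041.179 mGal
Free-air correction = 0.3086 × 3736.1 = 1152.96 mGal
Free-air anomaly = 980041.179 − 980849.47 + (1152.96) = 344.669 mGal
Bouguer slab correction = 0.04193 × 1.76 × 3736.1 = 275.71 mGal
Simple Bouguer anomaly = 344.669 − (275.71) = 68.959 mGal
Complete Bouguer anomaly = 68.959 + 3.94 = 72.899 mGal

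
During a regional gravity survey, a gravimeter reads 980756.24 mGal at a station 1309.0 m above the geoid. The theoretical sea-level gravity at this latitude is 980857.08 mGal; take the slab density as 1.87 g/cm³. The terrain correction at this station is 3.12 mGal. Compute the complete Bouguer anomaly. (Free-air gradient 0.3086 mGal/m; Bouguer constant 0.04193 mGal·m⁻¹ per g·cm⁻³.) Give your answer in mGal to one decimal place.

Free-air correction = 0.3086 × 1309.0 = 403.96 mGal
Free-air anomaly = 980756.24 − 980857.08 + (403.96) = 303.12 mGal
Bouguer slab correction = 0.04193 × 1.87 × 1309.0 = 102.64 mGal
Simple Bouguer anomaly = 303.12 − (102.64) = 200.48 mGal
Complete Bouguer anomaly = 200.48 + 3.12 = 203.60 mGal

203.6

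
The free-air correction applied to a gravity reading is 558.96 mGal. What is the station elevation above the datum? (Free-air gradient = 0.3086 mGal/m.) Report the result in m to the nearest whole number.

1811

h = 558.96 / 0.3086 = 1811.28 m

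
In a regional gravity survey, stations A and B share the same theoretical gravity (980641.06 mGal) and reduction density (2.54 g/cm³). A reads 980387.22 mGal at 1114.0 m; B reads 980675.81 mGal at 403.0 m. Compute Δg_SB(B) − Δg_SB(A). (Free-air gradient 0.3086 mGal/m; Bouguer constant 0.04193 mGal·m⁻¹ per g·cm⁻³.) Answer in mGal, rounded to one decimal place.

Δg_SB(A) = 980387.22 − 980641.06 + 0.3086×1114.0 − 0.04193×2.54×1114.0 = -28.70 mGal
Δg_SB(B) = 980675.81 − 980641.06 + 0.3086×403.0 − 0.04193×2.54×403.0 = 116.20 mGal
Difference = 116.20 − (-28.70) = 144.90 mGal

144.9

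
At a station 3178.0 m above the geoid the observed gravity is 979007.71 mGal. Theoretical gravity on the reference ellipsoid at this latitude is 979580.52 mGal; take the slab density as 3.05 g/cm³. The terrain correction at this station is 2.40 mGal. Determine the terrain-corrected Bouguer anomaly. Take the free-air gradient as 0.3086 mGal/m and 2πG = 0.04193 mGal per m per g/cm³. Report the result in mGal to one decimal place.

Free-air correction = 0.3086 × 3178.0 = 980.73 mGal
Free-air anomaly = 979007.71 − 979580.52 + (980.73) = 407.92 mGal
Bouguer slab correction = 0.04193 × 3.05 × 3178.0 = 406.42 mGal
Simple Bouguer anomaly = 407.92 − (406.42) = 1.50 mGal
Complete Bouguer anomaly = 1.50 + 2.40 = 3.90 mGal

3.9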